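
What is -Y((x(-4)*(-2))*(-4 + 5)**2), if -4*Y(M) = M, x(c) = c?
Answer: 2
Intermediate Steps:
Y(M) = -M/4
-Y((x(-4)*(-2))*(-4 + 5)**2) = -(-1)*(-4*(-2))*(-4 + 5)**2/4 = -(-1)*8*1**2/4 = -(-1)*8*1/4 = -(-1)*8/4 = -1*(-2) = 2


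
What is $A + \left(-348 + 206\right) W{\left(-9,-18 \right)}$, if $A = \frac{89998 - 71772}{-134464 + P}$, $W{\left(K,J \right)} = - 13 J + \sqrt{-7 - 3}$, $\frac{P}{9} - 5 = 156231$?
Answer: $- \frac{1625180779}{48910} - 142 i \sqrt{10} \approx -33228.0 - 449.04 i$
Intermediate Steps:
$P = 1406124$ ($P = 45 + 9 \cdot 156231 = 45 + 1406079 = 1406124$)
$W{\left(K,J \right)} = - 13 J + i \sqrt{10}$ ($W{\left(K,J \right)} = - 13 J + \sqrt{-10} = - 13 J + i \sqrt{10}$)
$A = \frac{701}{48910}$ ($A = \frac{89998 - 71772}{-134464 + 1406124} = \frac{18226}{1271660} = 18226 \cdot \frac{1}{1271660} = \frac{701}{48910} \approx 0.014332$)
$A + \left(-348 + 206\right) W{\left(-9,-18 \right)} = \frac{701}{48910} + \left(-348 + 206\right) \left(\left(-13\right) \left(-18\right) + i \sqrt{10}\right) = \frac{701}{48910} - 142 \left(234 + i \sqrt{10}\right) = \frac{701}{48910} - \left(33228 + 142 i \sqrt{10}\right) = - \frac{1625180779}{48910} - 142 i \sqrt{10}$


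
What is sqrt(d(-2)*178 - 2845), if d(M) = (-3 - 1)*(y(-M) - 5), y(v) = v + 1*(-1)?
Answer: sqrt(3) ≈ 1.7320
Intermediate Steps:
y(v) = -1 + v (y(v) = v - 1 = -1 + v)
d(M) = 24 + 4*M (d(M) = (-3 - 1)*((-1 - M) - 5) = -4*(-6 - M) = 24 + 4*M)
sqrt(d(-2)*178 - 2845) = sqrt((24 + 4*(-2))*178 - 2845) = sqrt((24 - 8)*178 - 2845) = sqrt(16*178 - 2845) = sqrt(2848 - 2845) = sqrt(3)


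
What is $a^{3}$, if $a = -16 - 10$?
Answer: $-17576$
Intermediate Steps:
$a = -26$ ($a = -16 - 10 = -26$)
$a^{3} = \left(-26\right)^{3} = -17576$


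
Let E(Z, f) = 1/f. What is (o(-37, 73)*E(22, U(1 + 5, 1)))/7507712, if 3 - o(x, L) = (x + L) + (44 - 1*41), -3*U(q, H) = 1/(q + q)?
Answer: 81/469232 ≈ 0.00017262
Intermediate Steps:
U(q, H) = -1/(6*q) (U(q, H) = -1/(3*(q + q)) = -1/(2*q)/3 = -1/(6*q))
o(x, L) = -L - x (o(x, L) = 3 - ((x + L) + (44 - 1*41)) = 3 - ((L + x) + (44 - 41)) = 3 - ((L + x) + 3) = 3 - (3 + L + x) = 3 + (-3 - L - x) = -L - x)
(o(-37, 73)*E(22, U(1 + 5, 1)))/7507712 = ((-1*73 - 1*(-37))/((-1/(6*(1 + 5)))))/7507712 = ((-73 + 37)/((-1/6/6)))*(1/7507712) = -36/((-1/6*1/6))*(1/7507712) = -36/(-1/36)*(1/7507712) = -36*(-36)*(1/7507712) = 1296*(1/7507712) = 81/469232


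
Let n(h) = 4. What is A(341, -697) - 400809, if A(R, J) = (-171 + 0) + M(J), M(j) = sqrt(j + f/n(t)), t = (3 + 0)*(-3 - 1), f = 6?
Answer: -400980 + I*sqrt(2782)/2 ≈ -4.0098e+5 + 26.372*I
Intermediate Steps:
t = -12 (t = 3*(-4) = -12)
M(j) = sqrt(3/2 + j) (M(j) = sqrt(j + 6/4) = sqrt(j + 6*(1/4)) = sqrt(j + 3/2) = sqrt(3/2 + j))
A(R, J) = -171 + sqrt(6 + 4*J)/2 (A(R, J) = (-171 + 0) + sqrt(6 + 4*J)/2 = -171 + sqrt(6 + 4*J)/2)
A(341, -697) - 400809 = (-171 + sqrt(6 + 4*(-697))/2) - 400809 = (-171 + sqrt(6 - 2788)/2) - 400809 = (-171 + sqrt(-2782)/2) - 400809 = (-171 + (I*sqrt(2782))/2) - 400809 = (-171 + I*sqrt(2782)/2) - 400809 = -400980 + I*sqrt(2782)/2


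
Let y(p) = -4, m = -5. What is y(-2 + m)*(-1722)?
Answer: 6888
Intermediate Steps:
y(-2 + m)*(-1722) = -4*(-1722) = 6888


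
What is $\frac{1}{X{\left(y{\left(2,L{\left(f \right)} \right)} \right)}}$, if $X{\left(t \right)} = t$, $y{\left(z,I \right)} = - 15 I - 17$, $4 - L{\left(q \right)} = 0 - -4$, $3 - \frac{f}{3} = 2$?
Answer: $- \frac{1}{17} \approx -0.058824$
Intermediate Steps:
$f = 3$ ($f = 9 - 6 = 3$)
$L{\left(q \right)} = 0$ ($L{\left(q \right)} = 4 - \left(0 - -4\right) = 4 - \left(0 + 4\right) = 4 - 4 = 0$)
$y{\left(z,I \right)} = -17 - 15 I$
$\frac{1}{X{\left(y{\left(2,L{\left(f \right)} \right)} \right)}} = \frac{1}{-17 - 0} = \frac{1}{-17 + 0} = \frac{1}{-17} = - \frac{1}{17}$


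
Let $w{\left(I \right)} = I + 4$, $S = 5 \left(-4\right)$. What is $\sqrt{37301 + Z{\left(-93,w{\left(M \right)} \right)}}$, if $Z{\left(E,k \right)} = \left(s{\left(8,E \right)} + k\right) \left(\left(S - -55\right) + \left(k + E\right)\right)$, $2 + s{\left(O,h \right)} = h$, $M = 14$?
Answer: $\sqrt{40381} \approx 200.95$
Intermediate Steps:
$S = -20$
$s{\left(O,h \right)} = -2 + h$
$w{\left(I \right)} = 4 + I$
$Z{\left(E,k \right)} = \left(-2 + E + k\right) \left(35 + E + k\right)$ ($Z{\left(E,k \right)} = \left(\left(-2 + E\right) + k\right) \left(\left(-20 - -55\right) + \left(k + E\right)\right) = \left(-2 + E + k\right) \left(\left(-20 + 55\right) + \left(E + k\right)\right) = \left(-2 + E + k\right) \left(35 + \left(E + k\right)\right) = \left(-2 + E + k\right) \left(35 + E + k\right)$)
$\sqrt{37301 + Z{\left(-93,w{\left(M \right)} \right)}} = \sqrt{37301 + \left(-70 + \left(-93\right)^{2} + \left(4 + 14\right)^{2} + 33 \left(-93\right) + 33 \left(4 + 14\right) + 2 \left(-93\right) \left(4 + 14\right)\right)} = \sqrt{37301 + \left(-70 + 8649 + 18^{2} - 3069 + 33 \cdot 18 + 2 \left(-93\right) 18\right)} = \sqrt{37301 + \left(-70 + 8649 + 324 - 3069 + 594 - 3348\right)} = \sqrt{37301 + 3080} = \sqrt{40381}$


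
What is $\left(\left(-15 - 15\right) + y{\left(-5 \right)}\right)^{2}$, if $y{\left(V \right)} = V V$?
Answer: $25$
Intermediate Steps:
$y{\left(V \right)} = V^{2}$
$\left(\left(-15 - 15\right) + y{\left(-5 \right)}\right)^{2} = \left(\left(-15 - 15\right) + \left(-5\right)^{2}\right)^{2} = \left(-30 + 25\right)^{2} = \left(-5\right)^{2} = 25$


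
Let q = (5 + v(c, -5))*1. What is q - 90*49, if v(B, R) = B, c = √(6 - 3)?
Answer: -4405 + √3 ≈ -4403.3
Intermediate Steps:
c = √3 ≈ 1.7320
q = 5 + √3 (q = (5 + √3)*1 = 5 + √3 ≈ 6.7320)
q - 90*49 = (5 + √3) - 90*49 = (5 + √3) - 4410 = -4405 + √3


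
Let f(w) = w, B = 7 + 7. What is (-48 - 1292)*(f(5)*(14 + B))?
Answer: -187600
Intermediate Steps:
B = 14
(-48 - 1292)*(f(5)*(14 + B)) = (-48 - 1292)*(5*(14 + 14)) = -6700*28 = -1340*140 = -187600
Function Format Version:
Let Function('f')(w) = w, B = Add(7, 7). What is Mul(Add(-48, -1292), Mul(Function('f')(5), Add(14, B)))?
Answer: -187600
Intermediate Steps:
B = 14
Mul(Add(-48, -1292), Mul(Function('f')(5), Add(14, B))) = Mul(Add(-48, -1292), Mul(5, Add(14, 14))) = Mul(-1340, Mul(5, 28)) = Mul(-1340, 140) = -187600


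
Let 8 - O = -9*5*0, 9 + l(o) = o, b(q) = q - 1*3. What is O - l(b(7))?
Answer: 13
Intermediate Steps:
b(q) = -3 + q (b(q) = q - 3 = -3 + q)
l(o) = -9 + o
O = 8 (O = 8 - (-9*5)*0 = 8 - (-45)*0 = 8 - 1*0 = 8 + 0 = 8)
O - l(b(7)) = 8 - (-9 + (-3 + 7)) = 8 - (-9 + 4) = 8 - 1*(-5) = 8 + 5 = 13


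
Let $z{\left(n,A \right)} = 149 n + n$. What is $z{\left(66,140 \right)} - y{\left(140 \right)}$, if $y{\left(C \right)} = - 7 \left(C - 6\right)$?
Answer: $10838$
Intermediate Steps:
$z{\left(n,A \right)} = 150 n$
$y{\left(C \right)} = 42 - 7 C$ ($y{\left(C \right)} = - 7 \left(-6 + C\right) = 42 - 7 C$)
$z{\left(66,140 \right)} - y{\left(140 \right)} = 150 \cdot 66 - \left(42 - 980\right) = 9900 - \left(42 - 980\right) = 9900 - -938 = 9900 + 938 = 10838$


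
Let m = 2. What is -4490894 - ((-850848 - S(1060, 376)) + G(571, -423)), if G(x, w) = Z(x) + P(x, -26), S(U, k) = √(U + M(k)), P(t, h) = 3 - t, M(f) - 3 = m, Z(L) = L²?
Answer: -3965519 + √1065 ≈ -3.9655e+6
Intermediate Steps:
M(f) = 5 (M(f) = 3 + 2 = 5)
S(U, k) = √(5 + U) (S(U, k) = √(U + 5) = √(5 + U))
G(x, w) = 3 + x² - x (G(x, w) = x² + (3 - x) = 3 + x² - x)
-4490894 - ((-850848 - S(1060, 376)) + G(571, -423)) = -4490894 - ((-850848 - √(5 + 1060)) + (3 + 571² - 1*571)) = -4490894 - ((-850848 - √1065) + (3 + 326041 - 571)) = -4490894 - ((-850848 - √1065) + 325473) = -4490894 - (-525375 - √1065) = -4490894 + (525375 + √1065) = -3965519 + √1065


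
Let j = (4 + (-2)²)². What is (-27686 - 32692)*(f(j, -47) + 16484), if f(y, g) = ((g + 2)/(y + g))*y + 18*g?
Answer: -15877361148/17 ≈ -9.3396e+8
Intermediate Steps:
j = 64 (j = (4 + 4)² = 8² = 64)
f(y, g) = 18*g + y*(2 + g)/(g + y) (f(y, g) = ((2 + g)/(g + y))*y + 18*g = y*(2 + g)/(g + y) + 18*g = 18*g + y*(2 + g)/(g + y))
(-27686 - 32692)*(f(j, -47) + 16484) = (-27686 - 32692)*((2*64 + 18*(-47)² + 19*(-47)*64)/(-47 + 64) + 16484) = -60378*((128 + 18*2209 - 57152)/17 + 16484) = -60378*((128 + 39762 - 57152)/17 + 16484) = -60378*((1/17)*(-17262) + 16484) = -60378*(-17262/17 + 16484) = -60378*262966/17 = -15877361148/17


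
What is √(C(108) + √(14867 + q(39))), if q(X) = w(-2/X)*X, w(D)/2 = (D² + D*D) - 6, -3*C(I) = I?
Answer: √(-54756 + 39*√21901503)/39 ≈ 9.1650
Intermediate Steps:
C(I) = -I/3
w(D) = -12 + 4*D² (w(D) = 2*((D² + D*D) - 6) = 2*((D² + D²) - 6) = 2*(2*D² - 6) = 2*(-6 + 2*D²) = -12 + 4*D²)
q(X) = X*(-12 + 16/X²) (q(X) = (-12 + 4*(-2/X)²)*X = (-12 + 4*(4/X²))*X = (-12 + 16/X²)*X = X*(-12 + 16/X²))
√(C(108) + √(14867 + q(39))) = √(-⅓*108 + √(14867 + (-12*39 + 16/39))) = √(-36 + √(14867 + (-468 + 16*(1/39)))) = √(-36 + √(14867 + (-468 + 16/39))) = √(-36 + √(14867 - 18236/39)) = √(-36 + √(561577/39)) = √(-36 + √21901503/39)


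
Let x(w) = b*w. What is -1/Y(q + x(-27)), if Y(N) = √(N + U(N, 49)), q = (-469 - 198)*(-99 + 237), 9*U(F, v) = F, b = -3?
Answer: I*√36786/61310 ≈ 0.0031283*I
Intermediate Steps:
U(F, v) = F/9
q = -92046 (q = -667*138 = -92046)
x(w) = -3*w
Y(N) = √10*√N/3 (Y(N) = √(N + N/9) = √(10*N/9) = √10*√N/3)
-1/Y(q + x(-27)) = -1/(√10*√(-92046 - 3*(-27))/3) = -1/(√10*√(-92046 + 81)/3) = -1/(√10*√(-91965)/3) = -1/(√10*(I*√91965)/3) = -1/(5*I*√36786/3) = -(-1)*I*√36786/61310 = I*√36786/61310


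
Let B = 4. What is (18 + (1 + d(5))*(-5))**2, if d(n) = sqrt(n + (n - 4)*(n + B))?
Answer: 519 - 130*sqrt(14) ≈ 32.585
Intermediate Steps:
d(n) = sqrt(n + (-4 + n)*(4 + n)) (d(n) = sqrt(n + (n - 4)*(n + 4)) = sqrt(n + (-4 + n)*(4 + n)))
(18 + (1 + d(5))*(-5))**2 = (18 + (1 + sqrt(-16 + 5 + 5**2))*(-5))**2 = (18 + (1 + sqrt(-16 + 5 + 25))*(-5))**2 = (18 + (1 + sqrt(14))*(-5))**2 = (18 + (-5 - 5*sqrt(14)))**2 = (13 - 5*sqrt(14))**2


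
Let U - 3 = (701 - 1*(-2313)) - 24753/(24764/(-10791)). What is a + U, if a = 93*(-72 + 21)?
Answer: 224366959/24764 ≈ 9060.2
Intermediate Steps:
a = -4743 (a = 93*(-51) = -4743)
U = 341822611/24764 (U = 3 + ((701 - 1*(-2313)) - 24753/(24764/(-10791))) = 3 + ((701 + 2313) - 24753/(24764*(-1/10791))) = 3 + (3014 - 24753/(-24764/10791)) = 3 + (3014 - 24753*(-10791)/24764) = 3 + (3014 - 1*(-267109623/24764)) = 3 + (3014 + 267109623/24764) = 3 + 341748319/24764 = 341822611/24764 ≈ 13803.)
a + U = -4743 + 341822611/24764 = 224366959/24764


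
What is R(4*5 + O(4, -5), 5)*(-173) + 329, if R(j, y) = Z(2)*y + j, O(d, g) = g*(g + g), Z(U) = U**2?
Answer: -15241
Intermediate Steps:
O(d, g) = 2*g**2 (O(d, g) = g*(2*g) = 2*g**2)
R(j, y) = j + 4*y (R(j, y) = 2**2*y + j = 4*y + j = j + 4*y)
R(4*5 + O(4, -5), 5)*(-173) + 329 = ((4*5 + 2*(-5)**2) + 4*5)*(-173) + 329 = ((20 + 2*25) + 20)*(-173) + 329 = ((20 + 50) + 20)*(-173) + 329 = (70 + 20)*(-173) + 329 = 90*(-173) + 329 = -15570 + 329 = -15241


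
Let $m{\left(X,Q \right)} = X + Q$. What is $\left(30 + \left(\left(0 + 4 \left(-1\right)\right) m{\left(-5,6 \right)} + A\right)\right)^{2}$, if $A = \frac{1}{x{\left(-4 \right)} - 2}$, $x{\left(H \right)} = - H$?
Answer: $\frac{2809}{4} \approx 702.25$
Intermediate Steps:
$m{\left(X,Q \right)} = Q + X$
$A = \frac{1}{2}$ ($A = \frac{1}{\left(-1\right) \left(-4\right) - 2} = \frac{1}{4 - 2} = \frac{1}{2} \approx 0.5$)
$\left(30 + \left(\left(0 + 4 \left(-1\right)\right) m{\left(-5,6 \right)} + A\right)\right)^{2} = \left(30 + \left(\left(0 + 4 \left(-1\right)\right) \left(6 - 5\right) + \frac{1}{2}\right)\right)^{2} = \left(30 + \left(\left(0 - 4\right) 1 + \frac{1}{2}\right)\right)^{2} = \left(30 + \left(\left(-4\right) 1 + \frac{1}{2}\right)\right)^{2} = \left(30 + \left(-4 + \frac{1}{2}\right)\right)^{2} = \left(30 - \frac{7}{2}\right)^{2} = \left(\frac{53}{2}\right)^{2} = \frac{2809}{4}$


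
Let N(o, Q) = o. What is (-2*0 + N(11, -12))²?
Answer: 121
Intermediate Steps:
(-2*0 + N(11, -12))² = (-2*0 + 11)² = (0 + 11)² = 11² = 121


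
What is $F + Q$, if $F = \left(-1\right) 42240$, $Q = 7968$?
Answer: $-34272$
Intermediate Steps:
$F = -42240$
$F + Q = -42240 + 7968 = -34272$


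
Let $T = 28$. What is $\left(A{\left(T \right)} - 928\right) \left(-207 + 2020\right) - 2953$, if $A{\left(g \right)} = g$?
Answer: $-1634653$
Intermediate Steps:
$\left(A{\left(T \right)} - 928\right) \left(-207 + 2020\right) - 2953 = \left(28 - 928\right) \left(-207 + 2020\right) - 2953 = \left(-900\right) 1813 - 2953 = -1631700 - 2953 = -1634653$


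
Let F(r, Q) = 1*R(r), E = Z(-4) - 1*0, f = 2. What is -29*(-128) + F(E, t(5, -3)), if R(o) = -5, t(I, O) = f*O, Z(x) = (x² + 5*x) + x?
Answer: 3707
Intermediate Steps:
Z(x) = x² + 6*x
t(I, O) = 2*O
E = -8 (E = -4*(6 - 4) - 1*0 = -4*2 + 0 = -8 + 0 = -8)
F(r, Q) = -5 (F(r, Q) = 1*(-5) = -5)
-29*(-128) + F(E, t(5, -3)) = -29*(-128) - 5 = 3712 - 5 = 3707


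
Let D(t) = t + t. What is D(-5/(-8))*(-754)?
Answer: -1885/2 ≈ -942.50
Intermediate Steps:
D(t) = 2*t
D(-5/(-8))*(-754) = (2*(-5/(-8)))*(-754) = (2*(-5*(-⅛)))*(-754) = (2*(5/8))*(-754) = (5/4)*(-754) = -1885/2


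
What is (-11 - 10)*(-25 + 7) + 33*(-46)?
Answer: -1140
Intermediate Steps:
(-11 - 10)*(-25 + 7) + 33*(-46) = -21*(-18) - 1518 = 378 - 1518 = -1140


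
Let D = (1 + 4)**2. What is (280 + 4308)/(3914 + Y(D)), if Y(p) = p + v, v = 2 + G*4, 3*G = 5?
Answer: 13764/11843 ≈ 1.1622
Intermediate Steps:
G = 5/3 (G = (1/3)*5 = 5/3 ≈ 1.6667)
D = 25 (D = 5**2 = 25)
v = 26/3 (v = 2 + (5/3)*4 = 2 + 20/3 = 26/3 ≈ 8.6667)
Y(p) = 26/3 + p (Y(p) = p + 26/3 = 26/3 + p)
(280 + 4308)/(3914 + Y(D)) = (280 + 4308)/(3914 + (26/3 + 25)) = 4588/(3914 + 101/3) = 4588/(11843/3) = 4588*(3/11843) = 13764/11843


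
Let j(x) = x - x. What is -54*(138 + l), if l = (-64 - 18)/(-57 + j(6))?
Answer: -143064/19 ≈ -7529.7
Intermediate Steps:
j(x) = 0
l = 82/57 (l = (-64 - 18)/(-57 + 0) = -82/(-57) = -82*(-1/57) = 82/57 ≈ 1.4386)
-54*(138 + l) = -54*(138 + 82/57) = -54*7948/57 = -143064/19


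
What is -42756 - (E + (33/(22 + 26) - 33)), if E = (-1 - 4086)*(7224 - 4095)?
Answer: 203927989/16 ≈ 1.2746e+7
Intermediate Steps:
E = -12788223 (E = -4087*3129 = -12788223)
-42756 - (E + (33/(22 + 26) - 33)) = -42756 - (-12788223 + (33/(22 + 26) - 33)) = -42756 - (-12788223 + (33/48 - 33)) = -42756 - (-12788223 + (33*(1/48) - 33)) = -42756 - (-12788223 + (11/16 - 33)) = -42756 - (-12788223 - 517/16) = -42756 - 1*(-204612085/16) = -42756 + 204612085/16 = 203927989/16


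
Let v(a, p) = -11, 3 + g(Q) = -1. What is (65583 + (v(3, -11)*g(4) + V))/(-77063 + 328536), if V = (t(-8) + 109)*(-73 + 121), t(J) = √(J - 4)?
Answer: 70859/251473 + 96*I*√3/251473 ≈ 0.28178 + 0.00066121*I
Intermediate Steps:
g(Q) = -4 (g(Q) = -3 - 1 = -4)
t(J) = √(-4 + J)
V = 5232 + 96*I*√3 (V = (√(-4 - 8) + 109)*(-73 + 121) = (√(-12) + 109)*48 = (2*I*√3 + 109)*48 = (109 + 2*I*√3)*48 = 5232 + 96*I*√3 ≈ 5232.0 + 166.28*I)
(65583 + (v(3, -11)*g(4) + V))/(-77063 + 328536) = (65583 + (-11*(-4) + (5232 + 96*I*√3)))/(-77063 + 328536) = (65583 + (44 + (5232 + 96*I*√3)))/251473 = (65583 + (5276 + 96*I*√3))*(1/251473) = (70859 + 96*I*√3)*(1/251473) = 70859/251473 + 96*I*√3/251473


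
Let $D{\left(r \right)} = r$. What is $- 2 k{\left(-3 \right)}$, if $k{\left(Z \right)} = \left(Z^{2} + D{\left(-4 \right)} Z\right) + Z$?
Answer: $-36$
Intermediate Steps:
$k{\left(Z \right)} = Z^{2} - 3 Z$ ($k{\left(Z \right)} = \left(Z^{2} - 4 Z\right) + Z = Z^{2} - 3 Z$)
$- 2 k{\left(-3 \right)} = - 2 \left(- 3 \left(-3 - 3\right)\right) = - 2 \left(\left(-3\right) \left(-6\right)\right) = \left(-2\right) 18 = -36$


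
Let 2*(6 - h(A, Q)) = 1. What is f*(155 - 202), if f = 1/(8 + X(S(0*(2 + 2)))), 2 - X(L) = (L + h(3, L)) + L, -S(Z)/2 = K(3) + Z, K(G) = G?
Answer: -94/33 ≈ -2.8485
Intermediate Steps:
h(A, Q) = 11/2 (h(A, Q) = 6 - ½*1 = 6 - ½ = 11/2)
S(Z) = -6 - 2*Z (S(Z) = -2*(3 + Z) = -6 - 2*Z)
X(L) = -7/2 - 2*L (X(L) = 2 - ((L + 11/2) + L) = 2 - ((11/2 + L) + L) = 2 - (11/2 + 2*L) = 2 + (-11/2 - 2*L) = -7/2 - 2*L)
f = 2/33 (f = 1/(8 + (-7/2 - 2*(-6 - 0*(2 + 2)))) = 1/(8 + (-7/2 - 2*(-6 - 0*4))) = 1/(8 + (-7/2 - 2*(-6 - 2*0))) = 1/(8 + (-7/2 - 2*(-6 + 0))) = 1/(8 + (-7/2 - 2*(-6))) = 1/(8 + (-7/2 + 12)) = 1/(8 + 17/2) = 1/(33/2) = 2/33 ≈ 0.060606)
f*(155 - 202) = 2*(155 - 202)/33 = (2/33)*(-47) = -94/33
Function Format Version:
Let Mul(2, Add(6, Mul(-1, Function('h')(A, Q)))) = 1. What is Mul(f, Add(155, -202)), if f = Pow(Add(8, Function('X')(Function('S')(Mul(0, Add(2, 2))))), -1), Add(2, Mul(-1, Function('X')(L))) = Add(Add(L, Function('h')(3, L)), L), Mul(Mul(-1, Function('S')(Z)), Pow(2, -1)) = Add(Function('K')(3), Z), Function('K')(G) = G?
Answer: Rational(-94, 33) ≈ -2.8485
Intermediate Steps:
Function('h')(A, Q) = Rational(11, 2) (Function('h')(A, Q) = Add(6, Mul(Rational(-1, 2), 1)) = Add(6, Rational(-1, 2)) = Rational(11, 2))
Function('S')(Z) = Add(-6, Mul(-2, Z)) (Function('S')(Z) = Mul(-2, Add(3, Z)) = Add(-6, Mul(-2, Z)))
Function('X')(L) = Add(Rational(-7, 2), Mul(-2, L)) (Function('X')(L) = Add(2, Mul(-1, Add(Add(L, Rational(11, 2)), L))) = Add(2, Mul(-1, Add(Add(Rational(11, 2), L), L))) = Add(2, Mul(-1, Add(Rational(11, 2), Mul(2, L)))) = Add(2, Add(Rational(-11, 2), Mul(-2, L))) = Add(Rational(-7, 2), Mul(-2, L)))
f = Rational(2, 33) (f = Pow(Add(8, Add(Rational(-7, 2), Mul(-2, Add(-6, Mul(-2, Mul(0, Add(2, 2))))))), -1) = Pow(Add(8, Add(Rational(-7, 2), Mul(-2, Add(-6, Mul(-2, Mul(0, 4)))))), -1) = Pow(Add(8, Add(Rational(-7, 2), Mul(-2, Add(-6, Mul(-2, 0))))), -1) = Pow(Add(8, Add(Rational(-7, 2), Mul(-2, Add(-6, 0)))), -1) = Pow(Add(8, Add(Rational(-7, 2), Mul(-2, -6))), -1) = Pow(Add(8, Add(Rational(-7, 2), 12)), -1) = Pow(Add(8, Rational(17, 2)), -1) = Pow(Rational(33, 2), -1) = Rational(2, 33) ≈ 0.060606)
Mul(f, Add(155, -202)) = Mul(Rational(2, 33), Add(155, -202)) = Mul(Rational(2, 33), -47) = Rational(-94, 33)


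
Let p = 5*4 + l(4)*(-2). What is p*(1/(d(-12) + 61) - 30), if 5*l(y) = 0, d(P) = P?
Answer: -29380/49 ≈ -599.59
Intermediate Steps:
l(y) = 0 (l(y) = (⅕)*0 = 0)
p = 20 (p = 5*4 + 0*(-2) = 20 + 0 = 20)
p*(1/(d(-12) + 61) - 30) = 20*(1/(-12 + 61) - 30) = 20*(1/49 - 30) = 20*(-1469/49) = -29380/49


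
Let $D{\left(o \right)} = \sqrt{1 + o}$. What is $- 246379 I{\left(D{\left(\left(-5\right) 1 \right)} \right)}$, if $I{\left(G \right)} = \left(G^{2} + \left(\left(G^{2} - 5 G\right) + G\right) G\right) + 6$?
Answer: $-4434822 + 1971032 i \approx -4.4348 \cdot 10^{6} + 1.971 \cdot 10^{6} i$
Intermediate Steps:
$I{\left(G \right)} = 6 + G^{2} + G \left(G^{2} - 4 G\right)$ ($I{\left(G \right)} = \left(G^{2} + \left(G^{2} - 4 G\right) G\right) + 6 = \left(G^{2} + G \left(G^{2} - 4 G\right)\right) + 6 = 6 + G^{2} + G \left(G^{2} - 4 G\right)$)
$- 246379 I{\left(D{\left(\left(-5\right) 1 \right)} \right)} = - 246379 \left(6 + \left(\sqrt{1 - 5}\right)^{3} - 3 \left(\sqrt{1 - 5}\right)^{2}\right) = - 246379 \left(6 + \left(\sqrt{-4}\right)^{3} - 3 \left(\sqrt{-4}\right)^{2}\right) = - 246379 \left(6 + \left(2 i\right)^{3} - 3 \left(2 i\right)^{2}\right) = - 246379 \left(6 - 8 i - -12\right) = - 246379 \left(6 - 8 i + 12\right) = - 246379 \left(18 - 8 i\right) = -4434822 + 1971032 i$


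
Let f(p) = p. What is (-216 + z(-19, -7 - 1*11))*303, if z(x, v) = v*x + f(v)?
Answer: 32724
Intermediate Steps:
z(x, v) = v + v*x (z(x, v) = v*x + v = v + v*x)
(-216 + z(-19, -7 - 1*11))*303 = (-216 + (-7 - 1*11)*(1 - 19))*303 = (-216 + (-7 - 11)*(-18))*303 = (-216 - 18*(-18))*303 = (-216 + 324)*303 = 108*303 = 32724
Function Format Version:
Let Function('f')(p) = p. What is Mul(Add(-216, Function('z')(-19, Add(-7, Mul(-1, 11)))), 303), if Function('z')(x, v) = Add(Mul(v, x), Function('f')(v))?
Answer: 32724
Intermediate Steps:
Function('z')(x, v) = Add(v, Mul(v, x)) (Function('z')(x, v) = Add(Mul(v, x), v) = Add(v, Mul(v, x)))
Mul(Add(-216, Function('z')(-19, Add(-7, Mul(-1, 11)))), 303) = Mul(Add(-216, Mul(Add(-7, Mul(-1, 11)), Add(1, -19))), 303) = Mul(Add(-216, Mul(Add(-7, -11), -18)), 303) = Mul(Add(-216, Mul(-18, -18)), 303) = Mul(Add(-216, 324), 303) = Mul(108, 303) = 32724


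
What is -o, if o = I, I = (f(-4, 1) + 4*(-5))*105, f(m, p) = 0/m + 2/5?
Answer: 2058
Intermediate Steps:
f(m, p) = ⅖ (f(m, p) = 0 + 2*(⅕) = 0 + ⅖ = ⅖)
I = -2058 (I = (⅖ + 4*(-5))*105 = (⅖ - 20)*105 = -98/5*105 = -2058)
o = -2058
-o = -1*(-2058) = 2058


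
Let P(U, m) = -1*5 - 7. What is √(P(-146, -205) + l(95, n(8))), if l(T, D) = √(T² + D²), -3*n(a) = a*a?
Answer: √(-108 + 3*√85321)/3 ≈ 9.2394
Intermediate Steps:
P(U, m) = -12 (P(U, m) = -5 - 7 = -12)
n(a) = -a²/3 (n(a) = -a*a/3 = -a²/3)
l(T, D) = √(D² + T²)
√(P(-146, -205) + l(95, n(8))) = √(-12 + √((-⅓*8²)² + 95²)) = √(-12 + √((-⅓*64)² + 9025)) = √(-12 + √((-64/3)² + 9025)) = √(-12 + √(4096/9 + 9025)) = √(-12 + √(85321/9)) = √(-12 + √85321/3)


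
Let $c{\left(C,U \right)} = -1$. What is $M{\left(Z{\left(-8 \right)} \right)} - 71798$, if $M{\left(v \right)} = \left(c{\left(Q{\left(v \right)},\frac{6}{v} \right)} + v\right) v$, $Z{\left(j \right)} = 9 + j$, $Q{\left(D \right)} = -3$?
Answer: $-71798$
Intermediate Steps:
$M{\left(v \right)} = v \left(-1 + v\right)$ ($M{\left(v \right)} = \left(-1 + v\right) v = v \left(-1 + v\right)$)
$M{\left(Z{\left(-8 \right)} \right)} - 71798 = \left(9 - 8\right) \left(-1 + \left(9 - 8\right)\right) - 71798 = 1 \left(-1 + 1\right) - 71798 = 1 \cdot 0 - 71798 = 0 - 71798 = -71798$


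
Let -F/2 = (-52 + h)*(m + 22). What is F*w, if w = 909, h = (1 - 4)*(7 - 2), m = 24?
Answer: 5603076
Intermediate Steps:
h = -15 (h = -3*5 = -15)
F = 6164 (F = -2*(-52 - 15)*(24 + 22) = -(-134)*46 = -2*(-3082) = 6164)
F*w = 6164*909 = 5603076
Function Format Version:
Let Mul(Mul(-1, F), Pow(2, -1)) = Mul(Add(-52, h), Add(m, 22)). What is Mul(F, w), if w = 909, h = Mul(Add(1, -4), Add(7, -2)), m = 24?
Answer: 5603076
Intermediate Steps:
h = -15 (h = Mul(-3, 5) = -15)
F = 6164 (F = Mul(-2, Mul(Add(-52, -15), Add(24, 22))) = Mul(-2, Mul(-67, 46)) = Mul(-2, -3082) = 6164)
Mul(F, w) = Mul(6164, 909) = 5603076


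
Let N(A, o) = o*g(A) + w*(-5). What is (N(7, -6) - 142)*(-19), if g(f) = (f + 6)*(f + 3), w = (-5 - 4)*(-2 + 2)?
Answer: 17518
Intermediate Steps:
w = 0 (w = -9*0 = 0)
g(f) = (3 + f)*(6 + f) (g(f) = (6 + f)*(3 + f) = (3 + f)*(6 + f))
N(A, o) = o*(18 + A**2 + 9*A) (N(A, o) = o*(18 + A**2 + 9*A) + 0*(-5) = o*(18 + A**2 + 9*A) + 0 = o*(18 + A**2 + 9*A))
(N(7, -6) - 142)*(-19) = (-6*(18 + 7**2 + 9*7) - 142)*(-19) = (-6*(18 + 49 + 63) - 142)*(-19) = (-6*130 - 142)*(-19) = (-780 - 142)*(-19) = -922*(-19) = 17518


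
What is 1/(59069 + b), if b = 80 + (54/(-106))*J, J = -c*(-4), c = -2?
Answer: 53/3135113 ≈ 1.6905e-5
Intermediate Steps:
J = -8 (J = -1*(-2)*(-4) = 2*(-4) = -8)
b = 4456/53 (b = 80 + (54/(-106))*(-8) = 80 + (54*(-1/106))*(-8) = 80 - 27/53*(-8) = 80 + 216/53 = 4456/53 ≈ 84.075)
1/(59069 + b) = 1/(59069 + 4456/53) = 1/(3135113/53) = 53/3135113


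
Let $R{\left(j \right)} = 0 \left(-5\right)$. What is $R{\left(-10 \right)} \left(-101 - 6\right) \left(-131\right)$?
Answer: $0$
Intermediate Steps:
$R{\left(j \right)} = 0$
$R{\left(-10 \right)} \left(-101 - 6\right) \left(-131\right) = 0 \left(-101 - 6\right) \left(-131\right) = 0 \left(-107\right) \left(-131\right) = 0 \left(-131\right) = 0$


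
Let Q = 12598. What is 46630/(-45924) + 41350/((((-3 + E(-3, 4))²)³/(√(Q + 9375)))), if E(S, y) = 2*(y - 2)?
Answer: -23315/22962 + 41350*√21973 ≈ 6.1294e+6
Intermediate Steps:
E(S, y) = -4 + 2*y (E(S, y) = 2*(-2 + y) = -4 + 2*y)
46630/(-45924) + 41350/((((-3 + E(-3, 4))²)³/(√(Q + 9375)))) = 46630/(-45924) + 41350/((((-3 + (-4 + 2*4))²)³/(√(12598 + 9375)))) = 46630*(-1/45924) + 41350/((((-3 + (-4 + 8))²)³/(√21973))) = -23315/22962 + 41350/((((-3 + 4)²)³*(√21973/21973))) = -23315/22962 + 41350/(((1²)³*(√21973/21973))) = -23315/22962 + 41350/((1³*(√21973/21973))) = -23315/22962 + 41350/((1*(√21973/21973))) = -23315/22962 + 41350/((√21973/21973)) = -23315/22962 + 41350*√21973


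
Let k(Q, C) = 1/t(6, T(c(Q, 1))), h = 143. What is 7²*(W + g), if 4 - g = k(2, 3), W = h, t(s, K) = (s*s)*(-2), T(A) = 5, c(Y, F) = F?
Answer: 518665/72 ≈ 7203.7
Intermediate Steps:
t(s, K) = -2*s² (t(s, K) = s²*(-2) = -2*s²)
W = 143
k(Q, C) = -1/72 (k(Q, C) = 1/(-2*6²) = 1/(-2*36) = 1/(-72) = -1/72)
g = 289/72 (g = 4 - 1*(-1/72) = 4 + 1/72 = 289/72 ≈ 4.0139)
7²*(W + g) = 7²*(143 + 289/72) = 49*(10585/72) = 518665/72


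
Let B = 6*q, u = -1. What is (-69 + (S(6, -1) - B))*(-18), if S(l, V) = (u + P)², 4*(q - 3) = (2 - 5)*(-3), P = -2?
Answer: 1647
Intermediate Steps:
q = 21/4 (q = 3 + ((2 - 5)*(-3))/4 = 3 + (-3*(-3))/4 = 3 + (¼)*9 = 3 + 9/4 = 21/4 ≈ 5.2500)
B = 63/2 (B = 6*(21/4) = 63/2 ≈ 31.500)
S(l, V) = 9 (S(l, V) = (-1 - 2)² = (-3)² = 9)
(-69 + (S(6, -1) - B))*(-18) = (-69 + (9 - 1*63/2))*(-18) = (-69 + (9 - 63/2))*(-18) = (-69 - 45/2)*(-18) = -183/2*(-18) = 1647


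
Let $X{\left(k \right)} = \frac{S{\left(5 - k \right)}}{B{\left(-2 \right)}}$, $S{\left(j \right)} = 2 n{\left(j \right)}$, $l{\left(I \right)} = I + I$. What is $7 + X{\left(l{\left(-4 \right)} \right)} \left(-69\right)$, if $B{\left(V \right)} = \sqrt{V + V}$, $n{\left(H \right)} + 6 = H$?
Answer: $7 + 483 i \approx 7.0 + 483.0 i$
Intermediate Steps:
$l{\left(I \right)} = 2 I$
$n{\left(H \right)} = -6 + H$
$S{\left(j \right)} = -12 + 2 j$ ($S{\left(j \right)} = 2 \left(-6 + j\right) = -12 + 2 j$)
$B{\left(V \right)} = \sqrt{2} \sqrt{V}$ ($B{\left(V \right)} = \sqrt{2 V} = \sqrt{2} \sqrt{V}$)
$X{\left(k \right)} = - \frac{i \left(-2 - 2 k\right)}{2}$ ($X{\left(k \right)} = \frac{-12 + 2 \left(5 - k\right)}{\sqrt{2} \sqrt{-2}} = \frac{-12 - \left(-10 + 2 k\right)}{\sqrt{2} i \sqrt{2}} = \frac{-2 - 2 k}{2 i} = \left(-2 - 2 k\right) \left(- \frac{i}{2}\right) = - \frac{i \left(-2 - 2 k\right)}{2}$)
$7 + X{\left(l{\left(-4 \right)} \right)} \left(-69\right) = 7 + i \left(1 + 2 \left(-4\right)\right) \left(-69\right) = 7 + i \left(1 - 8\right) \left(-69\right) = 7 + i \left(-7\right) \left(-69\right) = 7 + - 7 i \left(-69\right) = 7 + 483 i$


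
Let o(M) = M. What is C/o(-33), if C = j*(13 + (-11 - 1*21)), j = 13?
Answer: 247/33 ≈ 7.4848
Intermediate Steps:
C = -247 (C = 13*(13 + (-11 - 1*21)) = 13*(13 + (-11 - 21)) = 13*(13 - 32) = 13*(-19) = -247)
C/o(-33) = -247/(-33) = -247*(-1/33) = 247/33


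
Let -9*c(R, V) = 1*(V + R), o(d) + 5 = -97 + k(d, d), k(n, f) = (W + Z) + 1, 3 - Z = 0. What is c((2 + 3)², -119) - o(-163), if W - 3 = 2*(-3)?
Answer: 1003/9 ≈ 111.44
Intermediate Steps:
Z = 3 (Z = 3 - 1*0 = 3 + 0 = 3)
W = -3 (W = 3 + 2*(-3) = 3 - 6 = -3)
k(n, f) = 1 (k(n, f) = (-3 + 3) + 1 = 0 + 1 = 1)
o(d) = -101 (o(d) = -5 + (-97 + 1) = -5 - 96 = -101)
c(R, V) = -R/9 - V/9 (c(R, V) = -(V + R)/9 = -(R + V)/9 = -R/9 - V/9)
c((2 + 3)², -119) - o(-163) = (-(2 + 3)²/9 - ⅑*(-119)) - 1*(-101) = (-⅑*5² + 119/9) + 101 = (-⅑*25 + 119/9) + 101 = (-25/9 + 119/9) + 101 = 94/9 + 101 = 1003/9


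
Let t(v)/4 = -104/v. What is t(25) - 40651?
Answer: -1016691/25 ≈ -40668.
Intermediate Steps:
t(v) = -416/v (t(v) = 4*(-104/v) = -416/v)
t(25) - 40651 = -416/25 - 40651 = -1016691/25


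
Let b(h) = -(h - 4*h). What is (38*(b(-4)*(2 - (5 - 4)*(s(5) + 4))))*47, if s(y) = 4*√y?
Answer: 42864 + 85728*√5 ≈ 2.3456e+5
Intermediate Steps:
b(h) = 3*h (b(h) = -(-3)*h = 3*h)
(38*(b(-4)*(2 - (5 - 4)*(s(5) + 4))))*47 = (38*((3*(-4))*(2 - (5 - 4)*(4*√5 + 4))))*47 = (38*(-12*(2 - (4 + 4*√5))))*47 = (38*(-12*(2 + (-4 - 4*√5))))*47 = (38*(-12*(-2 - 4*√5)))*47 = (38*(24 + 48*√5))*47 = (912 + 1824*√5)*47 = 42864 + 85728*√5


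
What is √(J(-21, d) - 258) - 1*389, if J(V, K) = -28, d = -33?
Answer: -389 + I*√286 ≈ -389.0 + 16.912*I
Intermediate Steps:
√(J(-21, d) - 258) - 1*389 = √(-28 - 258) - 1*389 = √(-286) - 389 = I*√286 - 389 = -389 + I*√286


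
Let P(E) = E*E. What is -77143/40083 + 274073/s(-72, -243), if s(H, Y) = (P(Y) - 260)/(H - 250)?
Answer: -3541920274825/2356439487 ≈ -1503.1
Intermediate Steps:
P(E) = E²
s(H, Y) = (-260 + Y²)/(-250 + H) (s(H, Y) = (Y² - 260)/(H - 250) = (-260 + Y²)/(-250 + H))
-77143/40083 + 274073/s(-72, -243) = -77143/40083 + 274073/(((-260 + (-243)²)/(-250 - 72))) = -77143*1/40083 + 274073/(((-260 + 59049)/(-322))) = -77143/40083 + 274073/((-1/322*58789)) = -77143/40083 + 274073/(-58789/322) = -77143/40083 + 274073*(-322/58789) = -77143/40083 - 88251506/58789 = -3541920274825/2356439487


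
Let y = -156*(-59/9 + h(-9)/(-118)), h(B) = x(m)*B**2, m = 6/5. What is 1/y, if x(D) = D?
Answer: 885/1018784 ≈ 0.00086868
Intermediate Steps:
m = 6/5 (m = 6*(1/5) = 6/5 ≈ 1.2000)
h(B) = 6*B**2/5
y = 1018784/885 (y = -156*(-59/9 + ((6/5)*(-9)**2)/(-118)) = -156*(-59*1/9 + ((6/5)*81)*(-1/118)) = -156*(-59/9 + (486/5)*(-1/118)) = -156*(-59/9 - 243/295) = -156*(-19592/2655) = 1018784/885 ≈ 1151.2)
1/y = 1/(1018784/885) = 885/1018784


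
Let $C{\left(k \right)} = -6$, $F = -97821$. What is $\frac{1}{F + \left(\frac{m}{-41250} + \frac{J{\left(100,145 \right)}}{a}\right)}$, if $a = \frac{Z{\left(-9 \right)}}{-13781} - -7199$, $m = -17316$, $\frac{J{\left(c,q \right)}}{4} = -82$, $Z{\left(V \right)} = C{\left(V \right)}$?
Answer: $- \frac{27282591875}{2668800210114553} \approx -1.0223 \cdot 10^{-5}$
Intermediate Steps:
$Z{\left(V \right)} = -6$
$J{\left(c,q \right)} = -328$ ($J{\left(c,q \right)} = 4 \left(-82\right) = -328$)
$a = \frac{99209425}{13781}$ ($a = - \frac{6}{-13781} - -7199 = \left(-6\right) \left(- \frac{1}{13781}\right) + 7199 = \frac{6}{13781} + 7199 = \frac{99209425}{13781} \approx 7199.0$)
$\frac{1}{F + \left(\frac{m}{-41250} + \frac{J{\left(100,145 \right)}}{a}\right)} = \frac{1}{-97821 - \left(- \frac{2886}{6875} + \frac{4520168}{99209425}\right)} = \frac{1}{-97821 - - \frac{10209689822}{27282591875}} = \frac{1}{-97821 + \left(\frac{2886}{6875} - \frac{4520168}{99209425}\right)} = \frac{1}{-97821 + \frac{10209689822}{27282591875}} = \frac{1}{- \frac{2668800210114553}{27282591875}} = - \frac{27282591875}{2668800210114553}$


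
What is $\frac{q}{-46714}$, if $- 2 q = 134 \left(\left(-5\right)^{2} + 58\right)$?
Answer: $\frac{5561}{46714} \approx 0.11904$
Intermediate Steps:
$q = -5561$ ($q = - \frac{134 \left(\left(-5\right)^{2} + 58\right)}{2} = - \frac{134 \left(25 + 58\right)}{2} = - \frac{134 \cdot 83}{2} = \left(- \frac{1}{2}\right) 11122 = -5561$)
$\frac{q}{-46714} = - \frac{5561}{-46714} = \left(-5561\right) \left(- \frac{1}{46714}\right) = \frac{5561}{46714}$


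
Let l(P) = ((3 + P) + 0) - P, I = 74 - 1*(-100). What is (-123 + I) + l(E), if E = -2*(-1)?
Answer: 54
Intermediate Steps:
E = 2
I = 174 (I = 74 + 100 = 174)
l(P) = 3 (l(P) = (3 + P) - P = 3)
(-123 + I) + l(E) = (-123 + 174) + 3 = 51 + 3 = 54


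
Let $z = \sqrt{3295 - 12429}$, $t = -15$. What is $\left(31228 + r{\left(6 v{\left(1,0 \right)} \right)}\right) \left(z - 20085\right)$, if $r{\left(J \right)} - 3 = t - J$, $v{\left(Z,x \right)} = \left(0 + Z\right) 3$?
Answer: $-626611830 + 31198 i \sqrt{9134} \approx -6.2661 \cdot 10^{8} + 2.9817 \cdot 10^{6} i$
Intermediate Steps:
$v{\left(Z,x \right)} = 3 Z$ ($v{\left(Z,x \right)} = Z 3 = 3 Z$)
$r{\left(J \right)} = -12 - J$ ($r{\left(J \right)} = 3 - \left(15 + J\right) = -12 - J$)
$z = i \sqrt{9134}$ ($z = \sqrt{-9134} = i \sqrt{9134} \approx 95.572 i$)
$\left(31228 + r{\left(6 v{\left(1,0 \right)} \right)}\right) \left(z - 20085\right) = \left(31228 - \left(12 + 6 \cdot 3 \cdot 1\right)\right) \left(i \sqrt{9134} - 20085\right) = \left(31228 - \left(12 + 6 \cdot 3\right)\right) \left(-20085 + i \sqrt{9134}\right) = \left(31228 - 30\right) \left(-20085 + i \sqrt{9134}\right) = 31198 \left(-20085 + i \sqrt{9134}\right) = -626611830 + 31198 i \sqrt{9134}$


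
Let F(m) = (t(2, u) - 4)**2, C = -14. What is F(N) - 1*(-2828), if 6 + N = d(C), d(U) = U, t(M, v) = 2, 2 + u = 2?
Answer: 2832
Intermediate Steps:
u = 0 (u = -2 + 2 = 0)
N = -20 (N = -6 - 14 = -20)
F(m) = 4 (F(m) = (2 - 4)**2 = (-2)**2 = 4)
F(N) - 1*(-2828) = 4 - 1*(-2828) = 4 + 2828 = 2832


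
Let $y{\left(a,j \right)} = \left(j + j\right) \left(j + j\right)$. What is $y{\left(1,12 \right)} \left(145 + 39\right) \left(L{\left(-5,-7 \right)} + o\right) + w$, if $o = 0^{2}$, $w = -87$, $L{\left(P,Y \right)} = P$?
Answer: $-530007$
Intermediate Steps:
$o = 0$
$y{\left(a,j \right)} = 4 j^{2}$ ($y{\left(a,j \right)} = 2 j 2 j = 4 j^{2}$)
$y{\left(1,12 \right)} \left(145 + 39\right) \left(L{\left(-5,-7 \right)} + o\right) + w = 4 \cdot 12^{2} \left(145 + 39\right) \left(-5 + 0\right) - 87 = 4 \cdot 144 \cdot 184 \left(-5\right) - 87 = 576 \left(-920\right) - 87 = -529920 - 87 = -530007$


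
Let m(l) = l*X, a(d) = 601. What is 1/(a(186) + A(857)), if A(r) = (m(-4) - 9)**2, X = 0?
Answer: 1/682 ≈ 0.0014663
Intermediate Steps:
m(l) = 0 (m(l) = l*0 = 0)
A(r) = 81 (A(r) = (0 - 9)**2 = (-9)**2 = 81)
1/(a(186) + A(857)) = 1/(601 + 81) = 1/682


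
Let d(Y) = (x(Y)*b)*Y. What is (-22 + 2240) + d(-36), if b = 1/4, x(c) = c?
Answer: 2542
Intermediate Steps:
b = 1/4 ≈ 0.25000
d(Y) = Y**2/4 (d(Y) = (Y*(1/4))*Y = (Y/4)*Y = Y**2/4)
(-22 + 2240) + d(-36) = (-22 + 2240) + (1/4)*(-36)**2 = 2218 + (1/4)*1296 = 2218 + 324 = 2542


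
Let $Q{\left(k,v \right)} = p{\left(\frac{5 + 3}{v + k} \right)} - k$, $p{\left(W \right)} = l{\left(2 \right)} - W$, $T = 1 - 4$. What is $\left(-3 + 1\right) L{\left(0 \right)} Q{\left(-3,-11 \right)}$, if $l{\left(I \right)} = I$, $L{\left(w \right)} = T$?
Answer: $\frac{234}{7} \approx 33.429$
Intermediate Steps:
$T = -3$
$L{\left(w \right)} = -3$
$p{\left(W \right)} = 2 - W$
$Q{\left(k,v \right)} = 2 - k - \frac{8}{k + v}$ ($Q{\left(k,v \right)} = \left(2 - \frac{5 + 3}{v + k}\right) - k = \left(2 - \frac{8}{k + v}\right) - k = 2 - k - \frac{8}{k + v}$)
$\left(-3 + 1\right) L{\left(0 \right)} Q{\left(-3,-11 \right)} = \left(-3 + 1\right) \left(-3\right) \frac{-8 + \left(2 - -3\right) \left(-3 - 11\right)}{-3 - 11} = \left(-2\right) \left(-3\right) \frac{-8 + \left(2 + 3\right) \left(-14\right)}{-14} = 6 \left(- \frac{-8 + 5 \left(-14\right)}{14}\right) = 6 \left(- \frac{-8 - 70}{14}\right) = 6 \left(\left(- \frac{1}{14}\right) \left(-78\right)\right) = 6 \cdot \frac{39}{7} = \frac{234}{7}$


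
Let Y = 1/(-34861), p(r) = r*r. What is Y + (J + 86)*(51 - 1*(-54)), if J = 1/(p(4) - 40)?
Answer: 2517138497/278888 ≈ 9025.6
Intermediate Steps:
p(r) = r**2
J = -1/24 (J = 1/(4**2 - 40) = 1/(16 - 40) = 1/(-24) = -1/24 ≈ -0.041667)
Y = -1/34861 ≈ -2.8685e-5
Y + (J + 86)*(51 - 1*(-54)) = -1/34861 + (-1/24 + 86)*(51 - 1*(-54)) = -1/34861 + 2063*(51 + 54)/24 = -1/34861 + (2063/24)*105 = -1/34861 + 72205/8 = 2517138497/278888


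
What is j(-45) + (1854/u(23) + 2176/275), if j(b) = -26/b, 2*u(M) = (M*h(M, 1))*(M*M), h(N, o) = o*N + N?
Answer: 5885167424/692606475 ≈ 8.4971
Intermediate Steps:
h(N, o) = N + N*o (h(N, o) = N*o + N = N + N*o)
u(M) = M⁴ (u(M) = ((M*(M*(1 + 1)))*(M*M))/2 = ((M*(M*2))*M²)/2 = ((M*(2*M))*M²)/2 = ((2*M²)*M²)/2 = (2*M⁴)/2 = M⁴)
j(-45) + (1854/u(23) + 2176/275) = -26/(-45) + (1854/(23⁴) + 2176/275) = -26*(-1/45) + (1854/279841 + 2176*(1/275)) = 26/45 + (1854*(1/279841) + 2176/275) = 26/45 + (1854/279841 + 2176/275) = 26/45 + 609443866/76956275 = 5885167424/692606475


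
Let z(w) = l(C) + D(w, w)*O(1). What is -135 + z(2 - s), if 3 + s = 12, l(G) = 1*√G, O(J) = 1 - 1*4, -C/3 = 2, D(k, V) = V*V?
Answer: -282 + I*√6 ≈ -282.0 + 2.4495*I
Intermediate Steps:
D(k, V) = V²
C = -6 (C = -3*2 = -6)
O(J) = -3 (O(J) = 1 - 4 = -3)
l(G) = √G
s = 9 (s = -3 + 12 = 9)
z(w) = -3*w² + I*√6 (z(w) = √(-6) + w²*(-3) = I*√6 - 3*w² = -3*w² + I*√6)
-135 + z(2 - s) = -135 + (-3*(2 - 1*9)² + I*√6) = -135 + (-3*(2 - 9)² + I*√6) = -135 + (-3*(-7)² + I*√6) = -135 + (-3*49 + I*√6) = -135 + (-147 + I*√6) = -282 + I*√6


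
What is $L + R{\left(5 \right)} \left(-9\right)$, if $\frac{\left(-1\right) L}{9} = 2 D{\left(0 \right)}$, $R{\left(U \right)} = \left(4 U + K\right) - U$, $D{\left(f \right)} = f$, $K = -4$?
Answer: $-99$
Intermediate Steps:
$R{\left(U \right)} = -4 + 3 U$ ($R{\left(U \right)} = \left(4 U - 4\right) - U = \left(-4 + 4 U\right) - U = -4 + 3 U$)
$L = 0$ ($L = - 9 \cdot 2 \cdot 0 = \left(-9\right) 0 = 0$)
$L + R{\left(5 \right)} \left(-9\right) = 0 + \left(-4 + 3 \cdot 5\right) \left(-9\right) = 0 + \left(-4 + 15\right) \left(-9\right) = 0 + 11 \left(-9\right) = 0 - 99 = -99$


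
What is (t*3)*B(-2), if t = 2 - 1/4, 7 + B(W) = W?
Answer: -189/4 ≈ -47.250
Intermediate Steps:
B(W) = -7 + W
t = 7/4 (t = 2 - 1*1/4 = 2 - 1/4 = 7/4 ≈ 1.7500)
(t*3)*B(-2) = ((7/4)*3)*(-7 - 2) = (21/4)*(-9) = -189/4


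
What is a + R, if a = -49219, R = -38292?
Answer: -87511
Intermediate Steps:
a + R = -49219 - 38292 = -87511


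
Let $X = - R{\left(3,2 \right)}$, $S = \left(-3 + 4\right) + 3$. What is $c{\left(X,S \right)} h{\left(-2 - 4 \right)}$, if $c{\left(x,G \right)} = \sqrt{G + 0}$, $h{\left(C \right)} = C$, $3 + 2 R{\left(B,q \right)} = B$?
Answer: $-12$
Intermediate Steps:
$R{\left(B,q \right)} = - \frac{3}{2} + \frac{B}{2}$
$S = 4$ ($S = 1 + 3 = 4$)
$X = 0$ ($X = - (- \frac{3}{2} + \frac{1}{2} \cdot 3) = - (- \frac{3}{2} + \frac{3}{2}) = \left(-1\right) 0 = 0$)
$c{\left(x,G \right)} = \sqrt{G}$
$c{\left(X,S \right)} h{\left(-2 - 4 \right)} = \sqrt{4} \left(-2 - 4\right) = 2 \left(-2 - 4\right) = 2 \left(-6\right) = -12$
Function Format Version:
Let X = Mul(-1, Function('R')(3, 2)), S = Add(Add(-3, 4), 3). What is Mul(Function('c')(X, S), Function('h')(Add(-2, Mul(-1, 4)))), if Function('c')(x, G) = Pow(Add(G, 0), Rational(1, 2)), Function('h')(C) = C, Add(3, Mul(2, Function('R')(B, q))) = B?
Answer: -12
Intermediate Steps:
Function('R')(B, q) = Add(Rational(-3, 2), Mul(Rational(1, 2), B))
S = 4 (S = Add(1, 3) = 4)
X = 0 (X = Mul(-1, Add(Rational(-3, 2), Mul(Rational(1, 2), 3))) = Mul(-1, Add(Rational(-3, 2), Rational(3, 2))) = Mul(-1, 0) = 0)
Function('c')(x, G) = Pow(G, Rational(1, 2))
Mul(Function('c')(X, S), Function('h')(Add(-2, Mul(-1, 4)))) = Mul(Pow(4, Rational(1, 2)), Add(-2, Mul(-1, 4))) = Mul(2, Add(-2, -4)) = Mul(2, -6) = -12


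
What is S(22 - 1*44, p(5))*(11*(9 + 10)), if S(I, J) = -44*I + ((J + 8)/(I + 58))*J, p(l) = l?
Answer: 7296817/36 ≈ 2.0269e+5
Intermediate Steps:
S(I, J) = -44*I + J*(8 + J)/(58 + I) (S(I, J) = -44*I + ((8 + J)/(58 + I))*J = -44*I + J*(8 + J)/(58 + I))
S(22 - 1*44, p(5))*(11*(9 + 10)) = ((5² - 2552*(22 - 1*44) - 44*(22 - 1*44)² + 8*5)/(58 + (22 - 1*44)))*(11*(9 + 10)) = ((25 - 2552*(22 - 44) - 44*(22 - 44)² + 40)/(58 + (22 - 44)))*(11*19) = ((25 - 2552*(-22) - 44*(-22)² + 40)/(58 - 22))*209 = ((25 + 56144 - 44*484 + 40)/36)*209 = ((25 + 56144 - 21296 + 40)/36)*209 = ((1/36)*34913)*209 = (34913/36)*209 = 7296817/36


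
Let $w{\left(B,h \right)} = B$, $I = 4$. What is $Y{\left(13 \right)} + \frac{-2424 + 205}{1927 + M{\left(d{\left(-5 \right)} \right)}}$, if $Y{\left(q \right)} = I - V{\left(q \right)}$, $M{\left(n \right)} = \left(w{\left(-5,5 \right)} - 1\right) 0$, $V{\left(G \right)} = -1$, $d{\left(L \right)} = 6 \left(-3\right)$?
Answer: $\frac{7416}{1927} \approx 3.8485$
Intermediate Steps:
$d{\left(L \right)} = -18$
$M{\left(n \right)} = 0$ ($M{\left(n \right)} = \left(-5 - 1\right) 0 = \left(-6\right) 0 = 0$)
$Y{\left(q \right)} = 5$ ($Y{\left(q \right)} = 4 - -1 = 4 + 1 = 5$)
$Y{\left(13 \right)} + \frac{-2424 + 205}{1927 + M{\left(d{\left(-5 \right)} \right)}} = 5 + \frac{-2424 + 205}{1927 + 0} = 5 - \frac{2219}{1927} = \frac{7416}{1927}$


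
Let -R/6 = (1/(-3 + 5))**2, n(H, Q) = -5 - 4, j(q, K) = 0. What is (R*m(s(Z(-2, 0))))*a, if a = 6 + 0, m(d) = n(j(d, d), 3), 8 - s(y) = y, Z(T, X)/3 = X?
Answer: 81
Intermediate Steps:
Z(T, X) = 3*X
n(H, Q) = -9
s(y) = 8 - y
m(d) = -9
a = 6
R = -3/2 (R = -6/(-3 + 5)**2 = -6*(1/2)**2 = -6*1/4 = -3/2 ≈ -1.5000)
(R*m(s(Z(-2, 0))))*a = -3/2*(-9)*6 = (27/2)*6 = 81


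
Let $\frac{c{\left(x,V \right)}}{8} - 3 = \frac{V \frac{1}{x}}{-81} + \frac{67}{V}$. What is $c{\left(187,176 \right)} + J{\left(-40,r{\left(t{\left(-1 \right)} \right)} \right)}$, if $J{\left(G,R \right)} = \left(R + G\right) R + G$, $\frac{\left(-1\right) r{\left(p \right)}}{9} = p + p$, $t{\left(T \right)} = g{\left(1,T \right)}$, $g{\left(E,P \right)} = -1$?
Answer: $- \frac{12391685}{30294} \approx -409.05$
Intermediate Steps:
$t{\left(T \right)} = -1$
$r{\left(p \right)} = - 18 p$ ($r{\left(p \right)} = - 9 \left(p + p\right) = - 9 \cdot 2 p = - 18 p$)
$J{\left(G,R \right)} = G + R \left(G + R\right)$ ($J{\left(G,R \right)} = \left(G + R\right) R + G = R \left(G + R\right) + G = G + R \left(G + R\right)$)
$c{\left(x,V \right)} = 24 + \frac{536}{V} - \frac{8 V}{81 x}$ ($c{\left(x,V \right)} = 24 + 8 \left(\frac{V \frac{1}{x}}{-81} + \frac{67}{V}\right) = 24 + 8 \left(\frac{V}{x} \left(- \frac{1}{81}\right) + \frac{67}{V}\right) = 24 + 8 \left(- \frac{V}{81 x} + \frac{67}{V}\right) = 24 + 8 \left(\frac{67}{V} - \frac{V}{81 x}\right) = 24 - \left(- \frac{536}{V} + \frac{8 V}{81 x}\right) = 24 + \frac{536}{V} - \frac{8 V}{81 x}$)
$c{\left(187,176 \right)} + J{\left(-40,r{\left(t{\left(-1 \right)} \right)} \right)} = \left(24 + \frac{536}{176} - \frac{1408}{81 \cdot 187}\right) - \left(40 - 324 + 40 \left(-18\right) \left(-1\right)\right) = \left(24 + 536 \cdot \frac{1}{176} - \frac{1408}{81} \cdot \frac{1}{187}\right) - \left(760 - 324\right) = \left(24 + \frac{67}{22} - \frac{128}{1377}\right) - 436 = \frac{816499}{30294} - 436 = - \frac{12391685}{30294}$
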